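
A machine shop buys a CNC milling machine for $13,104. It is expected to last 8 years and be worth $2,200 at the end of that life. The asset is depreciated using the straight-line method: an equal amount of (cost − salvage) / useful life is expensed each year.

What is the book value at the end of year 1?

$11,741

Depreciable base = $13,104 − $2,200 = $10,904.
Annual expense = $10,904 / 8 = $1,363.
End of year 1: book value $11,741.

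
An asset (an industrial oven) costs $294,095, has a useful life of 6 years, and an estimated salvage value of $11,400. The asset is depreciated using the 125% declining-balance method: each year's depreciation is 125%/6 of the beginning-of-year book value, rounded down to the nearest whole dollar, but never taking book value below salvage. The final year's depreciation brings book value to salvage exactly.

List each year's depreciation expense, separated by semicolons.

$61,269; $48,505; $38,400; $30,400; $24,066; $80,055

Depreciable base = $294,095 − $11,400 = $282,695.
Year 1: ⌊$294,095 × 125%/6⌋ = $61,269. Book value $232,826.
Year 2: ⌊$232,826 × 125%/6⌋ = $48,505. Book value $184,321.
Year 3: ⌊$184,321 × 125%/6⌋ = $38,400. Book value $145,921.
Year 4: ⌊$145,921 × 125%/6⌋ = $30,400. Book value $115,521.
Year 5: ⌊$115,521 × 125%/6⌋ = $24,066. Book value $91,455.
Year 6 (final): $91,455 − $11,400 = $80,055. Book value $11,400.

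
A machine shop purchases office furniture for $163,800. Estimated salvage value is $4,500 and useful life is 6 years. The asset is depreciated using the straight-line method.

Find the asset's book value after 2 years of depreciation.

$110,700

Depreciable base = $163,800 − $4,500 = $159,300.
Annual expense = $159,300 / 6 = $26,550.
End of year 1: book value $137,250.
End of year 2: book value $110,700.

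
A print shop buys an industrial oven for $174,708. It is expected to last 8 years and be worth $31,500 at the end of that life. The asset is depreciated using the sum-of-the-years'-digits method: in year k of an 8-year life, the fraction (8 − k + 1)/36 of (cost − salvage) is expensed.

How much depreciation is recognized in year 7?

$7,956

Depreciable base = $174,708 − $31,500 = $143,208.
Sum of the years' digits = 8+7+6+5+4+3+2+1 = 36.
Year 1: $143,208 × 8/36 = $31,824. Book value $142,884.
Year 2: $143,208 × 7/36 = $27,846. Book value $115,038.
Year 3: $143,208 × 6/36 = $23,868. Book value $91,170.
Year 4: $143,208 × 5/36 = $19,890. Book value $71,280.
Year 5: $143,208 × 4/36 = $15,912. Book value $55,368.
Year 6: $143,208 × 3/36 = $11,934. Book value $43,434.
Year 7: $143,208 × 2/36 = $7,956. Book value $35,478.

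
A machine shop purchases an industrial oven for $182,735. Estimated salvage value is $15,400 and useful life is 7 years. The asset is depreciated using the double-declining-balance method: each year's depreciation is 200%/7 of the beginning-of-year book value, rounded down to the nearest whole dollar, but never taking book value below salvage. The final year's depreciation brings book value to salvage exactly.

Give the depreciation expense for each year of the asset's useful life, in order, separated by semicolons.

$52,210; $37,292; $26,638; $19,027; $13,590; $9,708; $8,870

Depreciable base = $182,735 − $15,400 = $167,335.
Year 1: ⌊$182,735 × 200%/7⌋ = $52,210. Book value $130,525.
Year 2: ⌊$130,525 × 200%/7⌋ = $37,292. Book value $93,233.
Year 3: ⌊$93,233 × 200%/7⌋ = $26,638. Book value $66,595.
Year 4: ⌊$66,595 × 200%/7⌋ = $19,027. Book value $47,568.
Year 5: ⌊$47,568 × 200%/7⌋ = $13,590. Book value $33,978.
Year 6: ⌊$33,978 × 200%/7⌋ = $9,708. Book value $24,270.
Year 7 (final): $24,270 − $15,400 = $8,870. Book value $15,400.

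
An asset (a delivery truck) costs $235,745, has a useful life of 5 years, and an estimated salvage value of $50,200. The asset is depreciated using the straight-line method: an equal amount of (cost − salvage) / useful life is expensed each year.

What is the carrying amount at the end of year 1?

Depreciable base = $235,745 − $50,200 = $185,545.
Annual expense = $185,545 / 5 = $37,109.
End of year 1: book value $198,636.

$198,636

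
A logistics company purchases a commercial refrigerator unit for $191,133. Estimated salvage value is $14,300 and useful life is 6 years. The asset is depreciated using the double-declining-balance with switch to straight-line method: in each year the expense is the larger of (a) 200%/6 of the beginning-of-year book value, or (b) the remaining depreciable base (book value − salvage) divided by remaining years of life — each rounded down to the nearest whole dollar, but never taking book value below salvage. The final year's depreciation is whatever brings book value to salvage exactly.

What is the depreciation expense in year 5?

Depreciable base = $191,133 − $14,300 = $176,833.
Year 1: DB = ⌊$191,133 × 200%/6⌋ = $63,711; SL = ⌊$176,833/6⌋ = $29,472 → take DB $63,711. Book value $127,422.
Year 2: DB = ⌊$127,422 × 200%/6⌋ = $42,474; SL = ⌊$113,122/5⌋ = $22,624 → take DB $42,474. Book value $84,948.
Year 3: DB = ⌊$84,948 × 200%/6⌋ = $28,316; SL = ⌊$70,648/4⌋ = $17,662 → take DB $28,316. Book value $56,632.
Year 4: DB = ⌊$56,632 × 200%/6⌋ = $18,877; SL = ⌊$42,332/3⌋ = $14,110 → take DB $18,877. Book value $37,755.
Year 5: DB = ⌊$37,755 × 200%/6⌋ = $12,585; SL = ⌊$23,455/2⌋ = $11,727 → take DB $12,585. Book value $25,170.

$12,585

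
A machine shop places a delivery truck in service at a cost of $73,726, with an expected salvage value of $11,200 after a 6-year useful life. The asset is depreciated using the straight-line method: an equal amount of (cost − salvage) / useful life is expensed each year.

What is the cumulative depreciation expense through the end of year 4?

Depreciable base = $73,726 − $11,200 = $62,526.
Annual expense = $62,526 / 6 = $10,421.
End of year 1: book value $63,305.
End of year 2: book value $52,884.
End of year 3: book value $42,463.
End of year 4: book value $32,042.
Accumulated through year 4 = $73,726 − $32,042 = $41,684.

$41,684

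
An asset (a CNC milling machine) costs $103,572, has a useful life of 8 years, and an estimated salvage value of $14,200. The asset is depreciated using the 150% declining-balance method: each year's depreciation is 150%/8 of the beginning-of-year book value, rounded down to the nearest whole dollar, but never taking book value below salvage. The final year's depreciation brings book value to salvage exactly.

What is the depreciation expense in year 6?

Depreciable base = $103,572 − $14,200 = $89,372.
Year 1: ⌊$103,572 × 150%/8⌋ = $19,419. Book value $84,153.
Year 2: ⌊$84,153 × 150%/8⌋ = $15,778. Book value $68,375.
Year 3: ⌊$68,375 × 150%/8⌋ = $12,820. Book value $55,555.
Year 4: ⌊$55,555 × 150%/8⌋ = $10,416. Book value $45,139.
Year 5: ⌊$45,139 × 150%/8⌋ = $8,463. Book value $36,676.
Year 6: ⌊$36,676 × 150%/8⌋ = $6,876. Book value $29,800.

$6,876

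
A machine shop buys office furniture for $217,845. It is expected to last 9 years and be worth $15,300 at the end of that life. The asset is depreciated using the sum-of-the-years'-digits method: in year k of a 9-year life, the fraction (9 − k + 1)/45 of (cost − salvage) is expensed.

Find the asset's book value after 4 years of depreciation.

$82,815

Depreciable base = $217,845 − $15,300 = $202,545.
Sum of the years' digits = 9+8+7+6+5+4+3+2+1 = 45.
Year 1: $202,545 × 9/45 = $40,509. Book value $177,336.
Year 2: $202,545 × 8/45 = $36,008. Book value $141,328.
Year 3: $202,545 × 7/45 = $31,507. Book value $109,821.
Year 4: $202,545 × 6/45 = $27,006. Book value $82,815.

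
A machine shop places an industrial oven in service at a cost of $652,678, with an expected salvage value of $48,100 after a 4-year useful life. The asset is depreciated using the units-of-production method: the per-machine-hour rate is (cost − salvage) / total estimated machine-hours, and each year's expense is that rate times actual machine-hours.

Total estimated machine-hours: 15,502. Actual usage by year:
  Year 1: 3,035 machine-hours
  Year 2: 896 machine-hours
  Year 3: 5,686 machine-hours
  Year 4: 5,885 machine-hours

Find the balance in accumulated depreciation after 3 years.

Depreciable base = $652,678 − $48,100 = $604,578.
Rate = $604,578 / 15,502 machine-hours = $39 per machine-hour.
Year 1: 3,035 × $39 = $118,365. Book value $534,313.
Year 2: 896 × $39 = $34,944. Book value $499,369.
Year 3: 5,686 × $39 = $221,754. Book value $277,615.
Accumulated through year 3 = $652,678 − $277,615 = $375,063.

$375,063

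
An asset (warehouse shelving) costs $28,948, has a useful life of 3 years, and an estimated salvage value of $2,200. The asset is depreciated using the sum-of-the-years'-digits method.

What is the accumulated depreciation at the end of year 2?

Depreciable base = $28,948 − $2,200 = $26,748.
Sum of the years' digits = 3+2+1 = 6.
Year 1: $26,748 × 3/6 = $13,374. Book value $15,574.
Year 2: $26,748 × 2/6 = $8,916. Book value $6,658.
Accumulated through year 2 = $28,948 − $6,658 = $22,290.

$22,290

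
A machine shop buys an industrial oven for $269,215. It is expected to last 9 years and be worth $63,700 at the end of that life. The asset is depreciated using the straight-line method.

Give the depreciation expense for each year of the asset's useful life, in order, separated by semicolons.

$22,835; $22,835; $22,835; $22,835; $22,835; $22,835; $22,835; $22,835; $22,835

Depreciable base = $269,215 − $63,700 = $205,515.
Annual expense = $205,515 / 9 = $22,835.
End of year 1: book value $246,380.
End of year 2: book value $223,545.
End of year 3: book value $200,710.
End of year 4: book value $177,875.
End of year 5: book value $155,040.
End of year 6: book value $132,205.
End of year 7: book value $109,370.
End of year 8: book value $86,535.
End of year 9: book value $63,700.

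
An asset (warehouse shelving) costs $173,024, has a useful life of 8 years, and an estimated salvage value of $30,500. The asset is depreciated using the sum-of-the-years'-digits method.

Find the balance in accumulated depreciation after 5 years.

$118,770

Depreciable base = $173,024 − $30,500 = $142,524.
Sum of the years' digits = 8+7+6+5+4+3+2+1 = 36.
Year 1: $142,524 × 8/36 = $31,672. Book value $141,352.
Year 2: $142,524 × 7/36 = $27,713. Book value $113,639.
Year 3: $142,524 × 6/36 = $23,754. Book value $89,885.
Year 4: $142,524 × 5/36 = $19,795. Book value $70,090.
Year 5: $142,524 × 4/36 = $15,836. Book value $54,254.
Accumulated through year 5 = $173,024 − $54,254 = $118,770.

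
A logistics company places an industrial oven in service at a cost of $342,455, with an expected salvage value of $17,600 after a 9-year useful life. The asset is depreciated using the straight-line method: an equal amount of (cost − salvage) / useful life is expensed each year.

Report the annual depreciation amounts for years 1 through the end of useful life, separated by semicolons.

$36,095; $36,095; $36,095; $36,095; $36,095; $36,095; $36,095; $36,095; $36,095

Depreciable base = $342,455 − $17,600 = $324,855.
Annual expense = $324,855 / 9 = $36,095.
End of year 1: book value $306,360.
End of year 2: book value $270,265.
End of year 3: book value $234,170.
End of year 4: book value $198,075.
End of year 5: book value $161,980.
End of year 6: book value $125,885.
End of year 7: book value $89,790.
End of year 8: book value $53,695.
End of year 9: book value $17,600.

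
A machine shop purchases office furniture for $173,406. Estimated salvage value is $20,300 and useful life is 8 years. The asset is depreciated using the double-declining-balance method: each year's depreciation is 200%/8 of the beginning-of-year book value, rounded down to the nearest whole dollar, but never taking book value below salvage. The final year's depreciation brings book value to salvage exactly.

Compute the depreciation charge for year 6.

$10,287

Depreciable base = $173,406 − $20,300 = $153,106.
Year 1: ⌊$173,406 × 200%/8⌋ = $43,351. Book value $130,055.
Year 2: ⌊$130,055 × 200%/8⌋ = $32,513. Book value $97,542.
Year 3: ⌊$97,542 × 200%/8⌋ = $24,385. Book value $73,157.
Year 4: ⌊$73,157 × 200%/8⌋ = $18,289. Book value $54,868.
Year 5: ⌊$54,868 × 200%/8⌋ = $13,717. Book value $41,151.
Year 6: ⌊$41,151 × 200%/8⌋ = $10,287. Book value $30,864.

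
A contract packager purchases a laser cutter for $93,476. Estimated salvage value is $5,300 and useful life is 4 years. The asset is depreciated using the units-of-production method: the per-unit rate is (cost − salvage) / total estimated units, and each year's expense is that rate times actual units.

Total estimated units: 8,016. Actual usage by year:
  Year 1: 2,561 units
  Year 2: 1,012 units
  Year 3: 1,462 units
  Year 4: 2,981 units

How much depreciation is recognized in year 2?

Depreciable base = $93,476 − $5,300 = $88,176.
Rate = $88,176 / 8,016 units = $11 per unit.
Year 1: 2,561 × $11 = $28,171. Book value $65,305.
Year 2: 1,012 × $11 = $11,132. Book value $54,173.

$11,132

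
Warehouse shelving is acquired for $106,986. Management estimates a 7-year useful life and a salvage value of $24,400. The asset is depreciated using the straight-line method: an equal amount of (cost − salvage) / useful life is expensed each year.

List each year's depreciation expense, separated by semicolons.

Depreciable base = $106,986 − $24,400 = $82,586.
Annual expense = $82,586 / 7 = $11,798.
End of year 1: book value $95,188.
End of year 2: book value $83,390.
End of year 3: book value $71,592.
End of year 4: book value $59,794.
End of year 5: book value $47,996.
End of year 6: book value $36,198.
End of year 7: book value $24,400.

$11,798; $11,798; $11,798; $11,798; $11,798; $11,798; $11,798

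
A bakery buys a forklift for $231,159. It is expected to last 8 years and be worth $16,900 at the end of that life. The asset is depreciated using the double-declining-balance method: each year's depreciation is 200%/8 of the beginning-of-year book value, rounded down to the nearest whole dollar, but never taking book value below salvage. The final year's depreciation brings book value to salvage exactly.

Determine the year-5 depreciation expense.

Depreciable base = $231,159 − $16,900 = $214,259.
Year 1: ⌊$231,159 × 200%/8⌋ = $57,789. Book value $173,370.
Year 2: ⌊$173,370 × 200%/8⌋ = $43,342. Book value $130,028.
Year 3: ⌊$130,028 × 200%/8⌋ = $32,507. Book value $97,521.
Year 4: ⌊$97,521 × 200%/8⌋ = $24,380. Book value $73,141.
Year 5: ⌊$73,141 × 200%/8⌋ = $18,285. Book value $54,856.

$18,285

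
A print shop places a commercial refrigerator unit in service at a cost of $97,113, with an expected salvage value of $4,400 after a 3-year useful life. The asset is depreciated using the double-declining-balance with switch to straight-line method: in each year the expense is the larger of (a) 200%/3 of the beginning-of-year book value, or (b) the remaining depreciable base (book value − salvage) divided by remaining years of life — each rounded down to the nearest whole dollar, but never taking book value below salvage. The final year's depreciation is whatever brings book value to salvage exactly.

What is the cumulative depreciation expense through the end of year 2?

Depreciable base = $97,113 − $4,400 = $92,713.
Year 1: DB = ⌊$97,113 × 200%/3⌋ = $64,742; SL = ⌊$92,713/3⌋ = $30,904 → take DB $64,742. Book value $32,371.
Year 2: DB = ⌊$32,371 × 200%/3⌋ = $21,580; SL = ⌊$27,971/2⌋ = $13,985 → take DB $21,580. Book value $10,791.
Accumulated through year 2 = $97,113 − $10,791 = $86,322.

$86,322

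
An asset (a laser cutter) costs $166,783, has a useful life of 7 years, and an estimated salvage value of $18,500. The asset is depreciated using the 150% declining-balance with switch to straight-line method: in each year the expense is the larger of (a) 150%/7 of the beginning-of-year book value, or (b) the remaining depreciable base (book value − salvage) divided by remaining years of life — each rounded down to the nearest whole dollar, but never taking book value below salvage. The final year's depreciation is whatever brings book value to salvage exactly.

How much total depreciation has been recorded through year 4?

$103,217

Depreciable base = $166,783 − $18,500 = $148,283.
Year 1: DB = ⌊$166,783 × 150%/7⌋ = $35,739; SL = ⌊$148,283/7⌋ = $21,183 → take DB $35,739. Book value $131,044.
Year 2: DB = ⌊$131,044 × 150%/7⌋ = $28,080; SL = ⌊$112,544/6⌋ = $18,757 → take DB $28,080. Book value $102,964.
Year 3: DB = ⌊$102,964 × 150%/7⌋ = $22,063; SL = ⌊$84,464/5⌋ = $16,892 → take DB $22,063. Book value $80,901.
Year 4: DB = ⌊$80,901 × 150%/7⌋ = $17,335; SL = ⌊$62,401/4⌋ = $15,600 → take DB $17,335. Book value $63,566.
Accumulated through year 4 = $166,783 − $63,566 = $103,217.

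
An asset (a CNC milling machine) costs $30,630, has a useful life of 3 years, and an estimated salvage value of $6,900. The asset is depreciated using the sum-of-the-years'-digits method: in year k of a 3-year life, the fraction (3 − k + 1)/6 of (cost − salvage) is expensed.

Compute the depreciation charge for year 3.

Depreciable base = $30,630 − $6,900 = $23,730.
Sum of the years' digits = 3+2+1 = 6.
Year 1: $23,730 × 3/6 = $11,865. Book value $18,765.
Year 2: $23,730 × 2/6 = $7,910. Book value $10,855.
Year 3: $23,730 × 1/6 = $3,955. Book value $6,900.

$3,955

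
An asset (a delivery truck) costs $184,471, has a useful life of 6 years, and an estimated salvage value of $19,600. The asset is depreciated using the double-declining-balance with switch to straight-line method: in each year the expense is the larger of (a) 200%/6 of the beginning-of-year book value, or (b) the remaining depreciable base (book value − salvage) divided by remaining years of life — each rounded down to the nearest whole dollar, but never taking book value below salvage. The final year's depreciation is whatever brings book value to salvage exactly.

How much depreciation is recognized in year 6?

$4,694

Depreciable base = $184,471 − $19,600 = $164,871.
Year 1: DB = ⌊$184,471 × 200%/6⌋ = $61,490; SL = ⌊$164,871/6⌋ = $27,478 → take DB $61,490. Book value $122,981.
Year 2: DB = ⌊$122,981 × 200%/6⌋ = $40,993; SL = ⌊$103,381/5⌋ = $20,676 → take DB $40,993. Book value $81,988.
Year 3: DB = ⌊$81,988 × 200%/6⌋ = $27,329; SL = ⌊$62,388/4⌋ = $15,597 → take DB $27,329. Book value $54,659.
Year 4: DB = ⌊$54,659 × 200%/6⌋ = $18,219; SL = ⌊$35,059/3⌋ = $11,686 → take DB $18,219. Book value $36,440.
Year 5: DB = ⌊$36,440 × 200%/6⌋ = $12,146; SL = ⌊$16,840/2⌋ = $8,420 → take DB $12,146. Book value $24,294.
Year 6 (final): $24,294 − $19,600 = $4,694. Book value $19,600.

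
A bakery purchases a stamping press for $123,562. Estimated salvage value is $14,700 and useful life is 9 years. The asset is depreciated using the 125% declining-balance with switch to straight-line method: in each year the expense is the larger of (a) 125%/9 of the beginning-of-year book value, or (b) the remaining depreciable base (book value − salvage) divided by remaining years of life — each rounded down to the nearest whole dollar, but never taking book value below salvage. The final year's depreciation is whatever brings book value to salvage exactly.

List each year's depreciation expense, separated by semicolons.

Depreciable base = $123,562 − $14,700 = $108,862.
Year 1: DB = ⌊$123,562 × 125%/9⌋ = $17,161; SL = ⌊$108,862/9⌋ = $12,095 → take DB $17,161. Book value $106,401.
Year 2: DB = ⌊$106,401 × 125%/9⌋ = $14,777; SL = ⌊$91,701/8⌋ = $11,462 → take DB $14,777. Book value $91,624.
Year 3: DB = ⌊$91,624 × 125%/9⌋ = $12,725; SL = ⌊$76,924/7⌋ = $10,989 → take DB $12,725. Book value $78,899.
Year 4: DB = ⌊$78,899 × 125%/9⌋ = $10,958; SL = ⌊$64,199/6⌋ = $10,699 → take DB $10,958. Book value $67,941.
Year 5: DB = ⌊$67,941 × 125%/9⌋ = $9,436; SL = ⌊$53,241/5⌋ = $10,648 → take SL $10,648. Book value $57,293.
Year 6: DB = ⌊$57,293 × 125%/9⌋ = $7,957; SL = ⌊$42,593/4⌋ = $10,648 → take SL $10,648. Book value $46,645.
Year 7: DB = ⌊$46,645 × 125%/9⌋ = $6,478; SL = ⌊$31,945/3⌋ = $10,648 → take SL $10,648. Book value $35,997.
Year 8: DB = ⌊$35,997 × 125%/9⌋ = $4,999; SL = ⌊$21,297/2⌋ = $10,648 → take SL $10,648. Book value $25,349.
Year 9 (final): $25,349 − $14,700 = $10,649. Book value $14,700.

$17,161; $14,777; $12,725; $10,958; $10,648; $10,648; $10,648; $10,648; $10,649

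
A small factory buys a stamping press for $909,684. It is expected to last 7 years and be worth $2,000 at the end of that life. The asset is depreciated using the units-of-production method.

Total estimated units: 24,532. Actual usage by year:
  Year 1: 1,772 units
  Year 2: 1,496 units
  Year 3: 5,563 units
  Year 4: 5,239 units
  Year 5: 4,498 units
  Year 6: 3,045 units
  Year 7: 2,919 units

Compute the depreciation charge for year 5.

Depreciable base = $909,684 − $2,000 = $907,684.
Rate = $907,684 / 24,532 units = $37 per unit.
Year 1: 1,772 × $37 = $65,564. Book value $844,120.
Year 2: 1,496 × $37 = $55,352. Book value $788,768.
Year 3: 5,563 × $37 = $205,831. Book value $582,937.
Year 4: 5,239 × $37 = $193,843. Book value $389,094.
Year 5: 4,498 × $37 = $166,426. Book value $222,668.

$166,426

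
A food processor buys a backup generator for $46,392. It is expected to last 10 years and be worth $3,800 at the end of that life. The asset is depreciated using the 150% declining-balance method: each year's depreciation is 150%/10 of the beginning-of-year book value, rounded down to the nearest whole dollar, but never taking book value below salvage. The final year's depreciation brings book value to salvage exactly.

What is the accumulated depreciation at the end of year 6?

Depreciable base = $46,392 − $3,800 = $42,592.
Year 1: ⌊$46,392 × 150%/10⌋ = $6,958. Book value $39,434.
Year 2: ⌊$39,434 × 150%/10⌋ = $5,915. Book value $33,519.
Year 3: ⌊$33,519 × 150%/10⌋ = $5,027. Book value $28,492.
Year 4: ⌊$28,492 × 150%/10⌋ = $4,273. Book value $24,219.
Year 5: ⌊$24,219 × 150%/10⌋ = $3,632. Book value $20,587.
Year 6: ⌊$20,587 × 150%/10⌋ = $3,088. Book value $17,499.
Accumulated through year 6 = $46,392 − $17,499 = $28,893.

$28,893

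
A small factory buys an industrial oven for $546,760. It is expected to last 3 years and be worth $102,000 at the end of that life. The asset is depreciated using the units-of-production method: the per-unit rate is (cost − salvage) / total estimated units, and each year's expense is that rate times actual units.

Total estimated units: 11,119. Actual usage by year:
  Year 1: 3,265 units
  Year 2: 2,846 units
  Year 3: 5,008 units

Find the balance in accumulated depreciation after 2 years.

Depreciable base = $546,760 − $102,000 = $444,760.
Rate = $444,760 / 11,119 units = $40 per unit.
Year 1: 3,265 × $40 = $130,600. Book value $416,160.
Year 2: 2,846 × $40 = $113,840. Book value $302,320.
Accumulated through year 2 = $546,760 − $302,320 = $244,440.

$244,440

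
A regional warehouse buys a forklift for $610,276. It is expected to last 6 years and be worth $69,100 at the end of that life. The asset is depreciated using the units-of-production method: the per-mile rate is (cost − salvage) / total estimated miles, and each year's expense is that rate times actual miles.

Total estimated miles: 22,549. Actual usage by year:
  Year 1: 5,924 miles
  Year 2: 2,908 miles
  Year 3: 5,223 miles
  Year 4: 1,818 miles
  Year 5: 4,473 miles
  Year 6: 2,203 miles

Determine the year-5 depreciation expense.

Depreciable base = $610,276 − $69,100 = $541,176.
Rate = $541,176 / 22,549 miles = $24 per mile.
Year 1: 5,924 × $24 = $142,176. Book value $468,100.
Year 2: 2,908 × $24 = $69,792. Book value $398,308.
Year 3: 5,223 × $24 = $125,352. Book value $272,956.
Year 4: 1,818 × $24 = $43,632. Book value $229,324.
Year 5: 4,473 × $24 = $107,352. Book value $121,972.

$107,352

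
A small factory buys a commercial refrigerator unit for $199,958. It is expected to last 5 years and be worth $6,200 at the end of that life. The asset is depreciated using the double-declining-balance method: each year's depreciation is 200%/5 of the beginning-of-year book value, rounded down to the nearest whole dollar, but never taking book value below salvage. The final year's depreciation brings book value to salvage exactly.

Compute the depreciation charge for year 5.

Depreciable base = $199,958 − $6,200 = $193,758.
Year 1: ⌊$199,958 × 200%/5⌋ = $79,983. Book value $119,975.
Year 2: ⌊$119,975 × 200%/5⌋ = $47,990. Book value $71,985.
Year 3: ⌊$71,985 × 200%/5⌋ = $28,794. Book value $43,191.
Year 4: ⌊$43,191 × 200%/5⌋ = $17,276. Book value $25,915.
Year 5 (final): $25,915 − $6,200 = $19,715. Book value $6,200.

$19,715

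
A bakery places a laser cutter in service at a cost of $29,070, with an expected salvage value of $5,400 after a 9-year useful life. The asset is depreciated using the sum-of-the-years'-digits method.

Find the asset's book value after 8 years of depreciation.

Depreciable base = $29,070 − $5,400 = $23,670.
Sum of the years' digits = 9+8+7+6+5+4+3+2+1 = 45.
Year 1: $23,670 × 9/45 = $4,734. Book value $24,336.
Year 2: $23,670 × 8/45 = $4,208. Book value $20,128.
Year 3: $23,670 × 7/45 = $3,682. Book value $16,446.
Year 4: $23,670 × 6/45 = $3,156. Book value $13,290.
Year 5: $23,670 × 5/45 = $2,630. Book value $10,660.
Year 6: $23,670 × 4/45 = $2,104. Book value $8,556.
Year 7: $23,670 × 3/45 = $1,578. Book value $6,978.
Year 8: $23,670 × 2/45 = $1,052. Book value $5,926.

$5,926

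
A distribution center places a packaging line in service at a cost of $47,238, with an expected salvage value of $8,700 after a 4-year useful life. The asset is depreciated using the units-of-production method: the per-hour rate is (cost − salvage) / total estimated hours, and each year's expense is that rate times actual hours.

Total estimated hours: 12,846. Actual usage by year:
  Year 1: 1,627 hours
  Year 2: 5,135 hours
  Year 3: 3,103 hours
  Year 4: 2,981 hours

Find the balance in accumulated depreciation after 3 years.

$29,595

Depreciable base = $47,238 − $8,700 = $38,538.
Rate = $38,538 / 12,846 hours = $3 per hour.
Year 1: 1,627 × $3 = $4,881. Book value $42,357.
Year 2: 5,135 × $3 = $15,405. Book value $26,952.
Year 3: 3,103 × $3 = $9,309. Book value $17,643.
Accumulated through year 3 = $47,238 − $17,643 = $29,595.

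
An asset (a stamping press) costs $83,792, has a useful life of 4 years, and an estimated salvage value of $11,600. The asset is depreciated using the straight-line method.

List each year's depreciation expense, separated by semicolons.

Depreciable base = $83,792 − $11,600 = $72,192.
Annual expense = $72,192 / 4 = $18,048.
End of year 1: book value $65,744.
End of year 2: book value $47,696.
End of year 3: book value $29,648.
End of year 4: book value $11,600.

$18,048; $18,048; $18,048; $18,048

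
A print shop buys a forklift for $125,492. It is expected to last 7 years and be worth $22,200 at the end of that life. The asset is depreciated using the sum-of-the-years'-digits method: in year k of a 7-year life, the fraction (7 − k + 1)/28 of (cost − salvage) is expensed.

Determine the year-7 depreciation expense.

Depreciable base = $125,492 − $22,200 = $103,292.
Sum of the years' digits = 7+6+5+4+3+2+1 = 28.
Year 1: $103,292 × 7/28 = $25,823. Book value $99,669.
Year 2: $103,292 × 6/28 = $22,134. Book value $77,535.
Year 3: $103,292 × 5/28 = $18,445. Book value $59,090.
Year 4: $103,292 × 4/28 = $14,756. Book value $44,334.
Year 5: $103,292 × 3/28 = $11,067. Book value $33,267.
Year 6: $103,292 × 2/28 = $7,378. Book value $25,889.
Year 7: $103,292 × 1/28 = $3,689. Book value $22,200.

$3,689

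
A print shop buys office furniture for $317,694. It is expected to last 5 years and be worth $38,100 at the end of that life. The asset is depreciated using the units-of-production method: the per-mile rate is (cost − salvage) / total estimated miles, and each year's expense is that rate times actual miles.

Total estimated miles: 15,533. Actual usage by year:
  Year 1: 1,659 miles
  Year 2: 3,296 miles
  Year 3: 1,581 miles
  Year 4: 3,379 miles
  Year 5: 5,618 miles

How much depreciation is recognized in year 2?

$59,328

Depreciable base = $317,694 − $38,100 = $279,594.
Rate = $279,594 / 15,533 miles = $18 per mile.
Year 1: 1,659 × $18 = $29,862. Book value $287,832.
Year 2: 3,296 × $18 = $59,328. Book value $228,504.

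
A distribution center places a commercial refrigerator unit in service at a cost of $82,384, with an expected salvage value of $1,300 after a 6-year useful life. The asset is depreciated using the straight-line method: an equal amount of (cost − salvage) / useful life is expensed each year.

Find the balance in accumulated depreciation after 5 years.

Depreciable base = $82,384 − $1,300 = $81,084.
Annual expense = $81,084 / 6 = $13,514.
End of year 1: book value $68,870.
End of year 2: book value $55,356.
End of year 3: book value $41,842.
End of year 4: book value $28,328.
End of year 5: book value $14,814.
Accumulated through year 5 = $82,384 − $14,814 = $67,570.

$67,570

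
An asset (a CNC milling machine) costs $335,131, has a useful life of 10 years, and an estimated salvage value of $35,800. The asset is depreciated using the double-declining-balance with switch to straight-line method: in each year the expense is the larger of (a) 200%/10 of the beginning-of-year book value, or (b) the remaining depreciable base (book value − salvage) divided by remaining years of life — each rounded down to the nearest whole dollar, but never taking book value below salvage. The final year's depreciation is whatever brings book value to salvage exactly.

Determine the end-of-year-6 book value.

$87,854

Depreciable base = $335,131 − $35,800 = $299,331.
Year 1: DB = ⌊$335,131 × 200%/10⌋ = $67,026; SL = ⌊$299,331/10⌋ = $29,933 → take DB $67,026. Book value $268,105.
Year 2: DB = ⌊$268,105 × 200%/10⌋ = $53,621; SL = ⌊$232,305/9⌋ = $25,811 → take DB $53,621. Book value $214,484.
Year 3: DB = ⌊$214,484 × 200%/10⌋ = $42,896; SL = ⌊$178,684/8⌋ = $22,335 → take DB $42,896. Book value $171,588.
Year 4: DB = ⌊$171,588 × 200%/10⌋ = $34,317; SL = ⌊$135,788/7⌋ = $19,398 → take DB $34,317. Book value $137,271.
Year 5: DB = ⌊$137,271 × 200%/10⌋ = $27,454; SL = ⌊$101,471/6⌋ = $16,911 → take DB $27,454. Book value $109,817.
Year 6: DB = ⌊$109,817 × 200%/10⌋ = $21,963; SL = ⌊$74,017/5⌋ = $14,803 → take DB $21,963. Book value $87,854.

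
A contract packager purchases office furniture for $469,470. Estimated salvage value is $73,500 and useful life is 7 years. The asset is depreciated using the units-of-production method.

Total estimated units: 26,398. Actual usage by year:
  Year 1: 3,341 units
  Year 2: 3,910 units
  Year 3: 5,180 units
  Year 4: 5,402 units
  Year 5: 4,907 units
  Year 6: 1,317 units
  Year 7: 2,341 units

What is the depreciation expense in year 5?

Depreciable base = $469,470 − $73,500 = $395,970.
Rate = $395,970 / 26,398 units = $15 per unit.
Year 1: 3,341 × $15 = $50,115. Book value $419,355.
Year 2: 3,910 × $15 = $58,650. Book value $360,705.
Year 3: 5,180 × $15 = $77,700. Book value $283,005.
Year 4: 5,402 × $15 = $81,030. Book value $201,975.
Year 5: 4,907 × $15 = $73,605. Book value $128,370.

$73,605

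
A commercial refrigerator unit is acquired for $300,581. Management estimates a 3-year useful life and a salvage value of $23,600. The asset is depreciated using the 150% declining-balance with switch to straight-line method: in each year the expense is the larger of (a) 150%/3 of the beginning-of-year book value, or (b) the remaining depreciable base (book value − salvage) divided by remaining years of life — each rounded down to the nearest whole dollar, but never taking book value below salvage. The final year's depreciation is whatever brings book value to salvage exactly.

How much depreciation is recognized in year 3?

$51,546

Depreciable base = $300,581 − $23,600 = $276,981.
Year 1: DB = ⌊$300,581 × 150%/3⌋ = $150,290; SL = ⌊$276,981/3⌋ = $92,327 → take DB $150,290. Book value $150,291.
Year 2: DB = ⌊$150,291 × 150%/3⌋ = $75,145; SL = ⌊$126,691/2⌋ = $63,345 → take DB $75,145. Book value $75,146.
Year 3 (final): $75,146 − $23,600 = $51,546. Book value $23,600.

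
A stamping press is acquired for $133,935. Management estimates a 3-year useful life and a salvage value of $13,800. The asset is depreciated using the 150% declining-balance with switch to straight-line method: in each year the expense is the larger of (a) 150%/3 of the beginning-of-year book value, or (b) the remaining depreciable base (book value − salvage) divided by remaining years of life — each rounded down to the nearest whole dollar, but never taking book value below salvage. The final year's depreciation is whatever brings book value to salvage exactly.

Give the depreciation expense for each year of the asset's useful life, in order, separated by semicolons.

$66,967; $33,484; $19,684

Depreciable base = $133,935 − $13,800 = $120,135.
Year 1: DB = ⌊$133,935 × 150%/3⌋ = $66,967; SL = ⌊$120,135/3⌋ = $40,045 → take DB $66,967. Book value $66,968.
Year 2: DB = ⌊$66,968 × 150%/3⌋ = $33,484; SL = ⌊$53,168/2⌋ = $26,584 → take DB $33,484. Book value $33,484.
Year 3 (final): $33,484 − $13,800 = $19,684. Book value $13,800.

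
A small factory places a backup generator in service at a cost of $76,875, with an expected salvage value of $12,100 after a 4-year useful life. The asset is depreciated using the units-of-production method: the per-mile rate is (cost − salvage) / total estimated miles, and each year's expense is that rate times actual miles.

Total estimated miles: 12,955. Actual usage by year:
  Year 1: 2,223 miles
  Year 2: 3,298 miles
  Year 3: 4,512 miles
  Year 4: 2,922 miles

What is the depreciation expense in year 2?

Depreciable base = $76,875 − $12,100 = $64,775.
Rate = $64,775 / 12,955 miles = $5 per mile.
Year 1: 2,223 × $5 = $11,115. Book value $65,760.
Year 2: 3,298 × $5 = $16,490. Book value $49,270.

$16,490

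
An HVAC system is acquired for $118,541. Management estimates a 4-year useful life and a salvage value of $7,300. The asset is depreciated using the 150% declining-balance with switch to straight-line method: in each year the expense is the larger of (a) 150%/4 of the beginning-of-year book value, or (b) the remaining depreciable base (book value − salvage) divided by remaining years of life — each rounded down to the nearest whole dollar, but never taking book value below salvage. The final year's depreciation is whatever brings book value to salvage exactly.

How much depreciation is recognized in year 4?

$19,503

Depreciable base = $118,541 − $7,300 = $111,241.
Year 1: DB = ⌊$118,541 × 150%/4⌋ = $44,452; SL = ⌊$111,241/4⌋ = $27,810 → take DB $44,452. Book value $74,089.
Year 2: DB = ⌊$74,089 × 150%/4⌋ = $27,783; SL = ⌊$66,789/3⌋ = $22,263 → take DB $27,783. Book value $46,306.
Year 3: DB = ⌊$46,306 × 150%/4⌋ = $17,364; SL = ⌊$39,006/2⌋ = $19,503 → take SL $19,503. Book value $26,803.
Year 4 (final): $26,803 − $7,300 = $19,503. Book value $7,300.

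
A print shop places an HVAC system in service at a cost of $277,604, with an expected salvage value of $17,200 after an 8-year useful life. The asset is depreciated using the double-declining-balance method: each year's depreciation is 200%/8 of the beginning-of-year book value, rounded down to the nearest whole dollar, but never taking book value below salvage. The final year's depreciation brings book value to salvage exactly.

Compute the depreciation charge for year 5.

$21,959

Depreciable base = $277,604 − $17,200 = $260,404.
Year 1: ⌊$277,604 × 200%/8⌋ = $69,401. Book value $208,203.
Year 2: ⌊$208,203 × 200%/8⌋ = $52,050. Book value $156,153.
Year 3: ⌊$156,153 × 200%/8⌋ = $39,038. Book value $117,115.
Year 4: ⌊$117,115 × 200%/8⌋ = $29,278. Book value $87,837.
Year 5: ⌊$87,837 × 200%/8⌋ = $21,959. Book value $65,878.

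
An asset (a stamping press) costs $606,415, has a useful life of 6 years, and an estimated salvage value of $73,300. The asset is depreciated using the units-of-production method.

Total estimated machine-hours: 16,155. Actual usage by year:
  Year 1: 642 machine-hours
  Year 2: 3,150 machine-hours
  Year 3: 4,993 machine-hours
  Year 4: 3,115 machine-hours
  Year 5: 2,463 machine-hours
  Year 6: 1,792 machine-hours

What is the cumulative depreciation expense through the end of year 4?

Depreciable base = $606,415 − $73,300 = $533,115.
Rate = $533,115 / 16,155 machine-hours = $33 per machine-hour.
Year 1: 642 × $33 = $21,186. Book value $585,229.
Year 2: 3,150 × $33 = $103,950. Book value $481,279.
Year 3: 4,993 × $33 = $164,769. Book value $316,510.
Year 4: 3,115 × $33 = $102,795. Book value $213,715.
Accumulated through year 4 = $606,415 − $213,715 = $392,700.

$392,700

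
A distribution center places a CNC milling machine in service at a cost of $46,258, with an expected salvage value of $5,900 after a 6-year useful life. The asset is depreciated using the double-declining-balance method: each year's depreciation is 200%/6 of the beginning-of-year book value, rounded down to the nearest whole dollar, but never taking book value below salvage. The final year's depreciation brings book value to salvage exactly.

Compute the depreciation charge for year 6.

$192

Depreciable base = $46,258 − $5,900 = $40,358.
Year 1: ⌊$46,258 × 200%/6⌋ = $15,419. Book value $30,839.
Year 2: ⌊$30,839 × 200%/6⌋ = $10,279. Book value $20,560.
Year 3: ⌊$20,560 × 200%/6⌋ = $6,853. Book value $13,707.
Year 4: ⌊$13,707 × 200%/6⌋ = $4,569. Book value $9,138.
Year 5: ⌊$9,138 × 200%/6⌋ = $3,046. Book value $6,092.
Year 6 (final): $6,092 − $5,900 = $192. Book value $5,900.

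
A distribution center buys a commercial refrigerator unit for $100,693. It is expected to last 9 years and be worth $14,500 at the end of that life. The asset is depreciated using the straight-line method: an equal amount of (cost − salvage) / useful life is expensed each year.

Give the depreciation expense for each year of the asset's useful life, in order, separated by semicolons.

$9,577; $9,577; $9,577; $9,577; $9,577; $9,577; $9,577; $9,577; $9,577

Depreciable base = $100,693 − $14,500 = $86,193.
Annual expense = $86,193 / 9 = $9,577.
End of year 1: book value $91,116.
End of year 2: book value $81,539.
End of year 3: book value $71,962.
End of year 4: book value $62,385.
End of year 5: book value $52,808.
End of year 6: book value $43,231.
End of year 7: book value $33,654.
End of year 8: book value $24,077.
End of year 9: book value $14,500.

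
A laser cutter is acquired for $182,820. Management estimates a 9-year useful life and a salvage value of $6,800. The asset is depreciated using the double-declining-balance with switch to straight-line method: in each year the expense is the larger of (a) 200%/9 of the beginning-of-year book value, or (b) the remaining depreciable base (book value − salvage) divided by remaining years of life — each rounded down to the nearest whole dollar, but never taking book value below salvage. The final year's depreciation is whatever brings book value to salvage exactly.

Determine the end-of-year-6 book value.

$40,474

Depreciable base = $182,820 − $6,800 = $176,020.
Year 1: DB = ⌊$182,820 × 200%/9⌋ = $40,626; SL = ⌊$176,020/9⌋ = $19,557 → take DB $40,626. Book value $142,194.
Year 2: DB = ⌊$142,194 × 200%/9⌋ = $31,598; SL = ⌊$135,394/8⌋ = $16,924 → take DB $31,598. Book value $110,596.
Year 3: DB = ⌊$110,596 × 200%/9⌋ = $24,576; SL = ⌊$103,796/7⌋ = $14,828 → take DB $24,576. Book value $86,020.
Year 4: DB = ⌊$86,020 × 200%/9⌋ = $19,115; SL = ⌊$79,220/6⌋ = $13,203 → take DB $19,115. Book value $66,905.
Year 5: DB = ⌊$66,905 × 200%/9⌋ = $14,867; SL = ⌊$60,105/5⌋ = $12,021 → take DB $14,867. Book value $52,038.
Year 6: DB = ⌊$52,038 × 200%/9⌋ = $11,564; SL = ⌊$45,238/4⌋ = $11,309 → take DB $11,564. Book value $40,474.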